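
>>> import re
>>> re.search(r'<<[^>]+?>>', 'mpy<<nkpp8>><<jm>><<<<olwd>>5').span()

(3, 12)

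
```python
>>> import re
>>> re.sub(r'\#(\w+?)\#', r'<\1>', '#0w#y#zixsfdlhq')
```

'<0w>y#zixsfdlhq'

The replacement refers to a captured group, so each match is rewritten using its own captured text.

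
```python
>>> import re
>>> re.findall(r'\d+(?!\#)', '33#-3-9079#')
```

['3', '3', '907']

A negative assertion filters positions out without eating any characters.
Matches: at [0:1] → '3'; at [4:5] → '3'; at [6:9] → '907'.
No capturing groups, so `findall` returns the 3 full match strings.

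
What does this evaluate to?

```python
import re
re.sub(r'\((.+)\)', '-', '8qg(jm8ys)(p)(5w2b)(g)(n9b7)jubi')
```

'8qg-jubi'

Matches: at [3:28] → '(jm8ys)(p)(5w2b)(g)(n9b7)'.
Each match is replaced by '-'.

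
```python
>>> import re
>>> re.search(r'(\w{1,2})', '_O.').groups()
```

The match spans [0:2] → '_O'.
Captured: group 1 = '_O'.

('_O',)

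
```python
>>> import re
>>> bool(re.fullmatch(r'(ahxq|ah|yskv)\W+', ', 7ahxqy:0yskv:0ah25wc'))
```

False

`re.fullmatch` is like wrapping the pattern in `^…$` (in single-line mode).
Here the string isn't matched end-to-end, so the call returns None, and `bool(None)` is False.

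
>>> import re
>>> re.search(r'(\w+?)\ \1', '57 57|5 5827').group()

'57 57'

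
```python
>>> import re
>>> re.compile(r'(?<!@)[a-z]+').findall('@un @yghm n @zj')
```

['n', 'ghm', 'n', 'j']

The negative lookaround is zero-width — it rules out positions where the adjacent text would match, without consuming anything.
`findall` yields the raw match text (4 of them) because the pattern has no groups.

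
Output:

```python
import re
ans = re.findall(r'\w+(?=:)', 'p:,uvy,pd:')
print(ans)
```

['p', 'pd']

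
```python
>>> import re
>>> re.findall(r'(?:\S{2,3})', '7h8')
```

This matches 2 to 3 of a non-whitespace character (non-capturing group).
Matches: at [0:3] → '7h8'.
With no groups in the pattern, `findall` gives back each whole match — 1 here.

['7h8']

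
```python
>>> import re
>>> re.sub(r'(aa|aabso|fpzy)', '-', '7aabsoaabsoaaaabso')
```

'7-bso-bso--bso'

The regex engine tests alternatives in the order written; an earlier branch that matches wins even if a later one would match more.
`sub` substitutes '-' at each match site.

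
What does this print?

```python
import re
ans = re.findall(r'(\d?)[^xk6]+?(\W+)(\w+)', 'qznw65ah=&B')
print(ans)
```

[('6', '=&', 'B')]

Multiple groups make `findall` return tuples — one 3-tuple for the one match.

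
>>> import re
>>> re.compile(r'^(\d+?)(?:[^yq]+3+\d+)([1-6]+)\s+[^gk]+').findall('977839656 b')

[('9', '6')]

This matches anchored at the start of the string; then one or more of a digit (lazy) (captured); then one or more of any character except [yq], then one or more of a literal '3', then one or more of a digit (non-capturing group); then one or more of a character in [1-6] (captured); then one or more of whitespace, then one or more of any character except [gk].
With 2 capturing groups, `findall` returns a 2-tuple per match.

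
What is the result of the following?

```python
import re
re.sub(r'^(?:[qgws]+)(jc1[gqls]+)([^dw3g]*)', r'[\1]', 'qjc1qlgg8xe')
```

This matches anchored at the start of the string; then one or more of one of [qgws] (non-capturing group); then the literal 'jc1', then one or more of one of [gqls] (captured); then zero or more of any character except [dw3g] (captured).
Matches: at [0:11] → 'qjc1qlgg8xe'.
The replacement refers to a captured group, so each match is rewritten using its own captured text.

'[jc1qlgg]'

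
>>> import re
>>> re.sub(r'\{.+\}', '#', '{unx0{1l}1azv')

'#1azv'

Matches: at [0:9] → '{unx0{1l}'.
Each match is replaced by '#'.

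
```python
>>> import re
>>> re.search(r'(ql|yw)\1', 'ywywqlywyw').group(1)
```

The match spans [0:4] → 'ywyw'.
Captured: group 1 = 'yw'.

'yw'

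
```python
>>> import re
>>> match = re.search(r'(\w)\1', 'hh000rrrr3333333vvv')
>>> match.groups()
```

The match spans [0:2] → 'hh'.
Captured: group 1 = 'h'.

('h',)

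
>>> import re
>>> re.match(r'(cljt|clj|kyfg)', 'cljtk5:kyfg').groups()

Branches in `(...|...)` are attempted left-to-right; the first branch that allows the whole pattern to succeed is taken.
`match` is anchored at position 0; if the pattern doesn't fit there, it returns None.
The match spans [0:4] → 'cljt'.
Captured: group 1 = 'cljt'.

('cljt',)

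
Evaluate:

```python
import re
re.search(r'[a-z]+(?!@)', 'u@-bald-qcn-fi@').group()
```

'bald'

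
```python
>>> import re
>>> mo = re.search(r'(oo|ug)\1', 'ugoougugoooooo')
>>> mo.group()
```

A backreference is literal: `\1` must see the identical characters the first group matched.
`re.search` scans for the first position where the pattern succeeds.
The match spans [4:8] → 'ugug'.
Captured: group 1 = 'ug'.

'ugug'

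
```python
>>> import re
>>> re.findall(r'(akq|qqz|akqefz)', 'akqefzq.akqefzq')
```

['akq', 'akq']

`|` is ordered: at each position the engine commits to the first alternative that works.
Walking the string: at [0:3] match 'akq', group 1 = 'akq'; at [8:11] match 'akq', group 1 = 'akq'.
With a single group, `findall` returns only what that group captured — 2 items.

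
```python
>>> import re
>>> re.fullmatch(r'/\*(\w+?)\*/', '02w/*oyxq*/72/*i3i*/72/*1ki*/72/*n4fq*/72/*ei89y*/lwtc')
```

None

`re.fullmatch` requires the pattern to consume the entire string.
Here the pattern can't cover the whole string, so the call returns None.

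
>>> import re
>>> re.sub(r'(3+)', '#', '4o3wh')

'4o#wh'

The pattern matches one or more of a literal '3' (captured).
`sub` substitutes '#' at each match site.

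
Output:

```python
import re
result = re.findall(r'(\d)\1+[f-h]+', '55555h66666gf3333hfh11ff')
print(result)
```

['5', '6', '3', '1']

The backreference `\1` re-matches whatever the first group consumed, character for character.
Scanning left to right: at [0:6] match '55555h', group 1 = '5'; at [6:13] match '66666gf', group 1 = '6'; at [13:20] match '3333hfh', group 1 = '3'; at [20:24] match '11ff', group 1 = '1'.
Because there's exactly one group, `findall` drops the full match and keeps group 1 from each hit.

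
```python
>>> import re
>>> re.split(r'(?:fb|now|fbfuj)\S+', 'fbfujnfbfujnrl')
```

['', '']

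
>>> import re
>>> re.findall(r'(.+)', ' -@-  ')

[' -@-  ']

This matches one or more of any character (captured).
Scanning left to right: at [0:6] match ' -@-  ', group 1 = ' -@-  '.
One capturing group, so `findall` returns just the captured substring from the one match — 1 in all.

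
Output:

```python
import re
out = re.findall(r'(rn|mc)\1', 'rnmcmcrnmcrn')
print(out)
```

['mc']

`\1` is not a pattern — it's the concrete string captured by group 1, re-applied verbatim.
Walking the string: at [2:6] match 'mcmc', group 1 = 'mc'.
One capturing group, so `findall` returns just the captured substring from the one match — 1 in all.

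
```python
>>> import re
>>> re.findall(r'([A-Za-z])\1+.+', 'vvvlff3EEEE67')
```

`\1` is not a pattern — it's the concrete string captured by group 1, re-applied verbatim.
Because there's exactly one group, `findall` drops the full match and keeps group 1 from the one hit.

['v']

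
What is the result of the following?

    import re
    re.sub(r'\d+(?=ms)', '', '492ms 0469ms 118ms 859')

Because the assertion is zero-width, the text it checks is not consumed and won't appear in the result.
Matches: at [0:3] → '492'; at [6:10] → '0469'; at [13:16] → '118'.
Each match is replaced by ''.

'ms ms ms 859'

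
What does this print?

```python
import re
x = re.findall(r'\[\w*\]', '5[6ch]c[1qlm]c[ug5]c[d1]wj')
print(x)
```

['[6ch]', '[1qlm]', '[ug5]', '[d1]']

Matches: at [1:6] → '[6ch]'; at [7:13] → '[1qlm]'; at [14:19] → '[ug5]'; at [20:24] → '[d1]'.
No capturing groups, so `findall` returns the 4 full match strings.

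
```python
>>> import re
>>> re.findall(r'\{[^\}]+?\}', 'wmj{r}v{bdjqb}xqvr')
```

['{r}', '{bdjqb}']

`findall` yields the raw match text (2 of them) because the pattern has no groups.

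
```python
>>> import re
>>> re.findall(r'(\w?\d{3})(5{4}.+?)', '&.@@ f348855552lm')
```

[('3488', '55552')]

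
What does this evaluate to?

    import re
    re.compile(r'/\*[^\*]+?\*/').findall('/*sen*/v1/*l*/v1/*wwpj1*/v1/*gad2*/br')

['/*sen*/', '/*l*/', '/*wwpj1*/', '/*gad2*/']

Matches: at [0:7] → '/*sen*/'; at [9:14] → '/*l*/'; at [16:25] → '/*wwpj1*/'; at [27:35] → '/*gad2*/'.
`findall` yields the raw match text (4 of them) because the pattern has no groups.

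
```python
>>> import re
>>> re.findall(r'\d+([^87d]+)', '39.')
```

['.']

This matches one or more of a digit; then one or more of any character except [87d] (captured).
Walking the string: at [0:3] match '39.', group 1 = '.'.
Because there's exactly one group, `findall` drops the full match and keeps group 1 from the one hit.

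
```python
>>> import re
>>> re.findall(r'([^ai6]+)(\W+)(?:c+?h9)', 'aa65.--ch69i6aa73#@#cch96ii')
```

[('73#@', '#')]

This matches one or more of any character except [ai6] (captured); then one or more of a non-word character (captured); then one or more of the literal 'c' (lazy), then the literal 'h9' (non-capturing group).
Walking the string: at [15:24] match '73#@#cch9', groups = ('73#@', '#').
2 groups means the one result is a tuple of 2 captured strings — 1 here.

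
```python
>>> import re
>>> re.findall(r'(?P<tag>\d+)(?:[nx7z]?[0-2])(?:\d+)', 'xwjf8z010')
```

['8']

`findall` collects group 1 from the one match (1 total).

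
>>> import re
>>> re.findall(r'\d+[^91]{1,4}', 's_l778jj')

['778jj']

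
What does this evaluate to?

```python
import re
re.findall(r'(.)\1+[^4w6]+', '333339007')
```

['3']

The backreference `\1` re-matches whatever the first group consumed, character for character.
Walking the string: at [0:9] match '333339007', group 1 = '3'.
One capturing group, so `findall` returns just the captured substring from the one match — 1 in all.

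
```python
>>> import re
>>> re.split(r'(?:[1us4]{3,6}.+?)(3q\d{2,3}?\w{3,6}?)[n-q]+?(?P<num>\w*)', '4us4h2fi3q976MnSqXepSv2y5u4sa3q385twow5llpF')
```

The pattern matches 3 to 6 of one of [1us4], then one or more of any character (lazy) (non-capturing group); then the literal '3q', then 2 to 3 of a digit (lazy), then 3 to 6 of a word character (lazy) (captured); then one or more of a character in [n-q] (lazy); then zero or more of a word character (captured as 'num').
The `?` after the quantifier makes it lazy — it takes as little as possible before letting the rest of the pattern try.
Matches to split on: at [0:43] → '4us4h2fi3q976MnSqXepSv2y5u4sa3q385twow5llpF'.
With a capturing group present, the delimiter's captured portion is kept in the result list.

['', '3q976MnS', 'XepSv2y5u4sa3q385twow5llpF', '']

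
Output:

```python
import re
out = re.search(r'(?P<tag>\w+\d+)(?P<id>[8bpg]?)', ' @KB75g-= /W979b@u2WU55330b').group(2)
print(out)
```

The match spans [2:7] → 'KB75g'.
Captured: group 1 = 'KB75', group 2 = 'g'.

g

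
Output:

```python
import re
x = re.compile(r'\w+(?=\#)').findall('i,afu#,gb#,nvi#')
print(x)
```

['afu', 'gb', 'nvi']

Lookahead/lookbehind check context without consuming it, so the matched span excludes the asserted characters.
Matches: at [2:5] → 'afu'; at [7:9] → 'gb'; at [11:14] → 'nvi'.
With no groups in the pattern, `findall` gives back each whole match — 3 here.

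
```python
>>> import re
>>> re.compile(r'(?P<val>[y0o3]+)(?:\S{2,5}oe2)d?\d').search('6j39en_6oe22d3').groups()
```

('3',)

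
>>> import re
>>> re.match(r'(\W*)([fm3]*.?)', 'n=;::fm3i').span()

(0, 1)

The pattern matches zero or more of a non-word character (captured); then zero or more of one of [fm3], then optionally any character (captured).
`re.match` won't scan ahead — the pattern has to work from the very first character.
The match spans [0:1] → 'n'.
Captured: group 1 = '', group 2 = 'n'.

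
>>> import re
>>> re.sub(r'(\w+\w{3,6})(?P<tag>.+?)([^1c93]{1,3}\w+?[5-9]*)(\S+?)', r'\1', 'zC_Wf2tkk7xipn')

Pattern: one or more of a word character, then 3 to 6 of a word character (captured); then one or more of any character (lazy) (captured as 'tag'); then 1 to 3 of any character except [1c93], then one or more of a word character (lazy), then zero or more of a character in [5-9] (captured); then one or more of a non-whitespace character (lazy) (captured).
Matches: at [0:14] → 'zC_Wf2tkk7xipn'.
The replacement refers to a captured group, so each match is rewritten using its own captured text.

'zC_Wf2tkk7'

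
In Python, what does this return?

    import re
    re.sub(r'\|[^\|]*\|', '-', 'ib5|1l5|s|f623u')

'ib5-s|f623u'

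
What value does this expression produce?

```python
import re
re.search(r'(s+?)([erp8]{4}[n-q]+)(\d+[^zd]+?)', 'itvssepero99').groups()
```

('ss', 'epero', '99')

Pattern: one or more of a literal 's' (lazy) (captured); then exactly 4 of one of [erp8], then one or more of a character in [n-q] (captured); then one or more of a digit, then one or more of any character except [zd] (lazy) (captured).
`search` walks the string left to right and returns the first match it finds.
The match spans [3:12] → 'ssepero99'.
Captured: group 1 = 'ss', group 2 = 'epero', group 3 = '99'.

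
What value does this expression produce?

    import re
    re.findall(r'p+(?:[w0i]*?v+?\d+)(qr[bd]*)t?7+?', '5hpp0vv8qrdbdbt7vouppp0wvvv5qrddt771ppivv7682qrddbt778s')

['qrdbdb', 'qrdd', 'qrddb']

This matches one or more of a literal 'p'; then zero or more of one of [w0i] (lazy), then one or more of the literal 'v' (lazy), then one or more of a digit (non-capturing group); then the literal 'qr', then zero or more of one of [bd] (captured); then optionally the literal 't', then one or more of a literal '7' (lazy).
Matches: at [2:16] match 'pp0vv8qrdbdbt7', group 1 = 'qrdbdb'; at [19:34] match 'ppp0wvvv5qrddt7', group 1 = 'qrdd'; at [36:52] match 'ppivv7682qrddbt7', group 1 = 'qrddb'.
Because there's exactly one group, `findall` drops the full match and keeps group 1 from each hit.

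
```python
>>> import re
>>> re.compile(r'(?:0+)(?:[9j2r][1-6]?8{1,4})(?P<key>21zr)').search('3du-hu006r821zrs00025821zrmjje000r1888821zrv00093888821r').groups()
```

This matches one or more of a literal '0' (non-capturing group); then one of [9j2r], then optionally a character in [1-6], then 1 to 4 of a literal '8' (non-capturing group); then a literal '2', then the literal '1zr' (captured as 'key').
`re.search` tries every starting position until one works.
The match spans [16:26] → '00025821zr'.
Captured: group 1 = '21zr'.

('21zr',)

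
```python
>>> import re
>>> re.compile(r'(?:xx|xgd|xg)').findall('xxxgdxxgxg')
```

['xx', 'xgd', 'xx', 'xg']

The regex engine tests alternatives in the order written; an earlier branch that matches wins even if a later one would match more.
Walking the string: at [0:2] → 'xx'; at [2:5] → 'xgd'; at [5:7] → 'xx'; at [8:10] → 'xg'.
Since nothing is captured, `findall` lists the 4 matched substrings directly.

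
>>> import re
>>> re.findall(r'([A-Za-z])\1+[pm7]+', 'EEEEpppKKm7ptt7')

`\1` has to match the exact text group 1 already captured.
One capturing group, so `findall` returns just the captured substring from each match — 3 in all.

['E', 'K', 't']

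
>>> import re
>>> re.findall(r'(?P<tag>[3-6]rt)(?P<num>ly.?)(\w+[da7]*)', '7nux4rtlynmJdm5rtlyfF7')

[('4rt', 'lyn', 'mJdm5rtlyfF7')]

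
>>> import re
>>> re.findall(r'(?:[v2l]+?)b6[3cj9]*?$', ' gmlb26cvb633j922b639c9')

['22b639c9']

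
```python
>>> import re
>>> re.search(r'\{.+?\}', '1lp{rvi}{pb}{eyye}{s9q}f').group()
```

'{rvi}'

The `?` after the quantifier makes it lazy — it takes as little as possible before letting the rest of the pattern try.
Unlike `match`, `search` isn't anchored — it looks for the pattern anywhere in the string.
The match spans [3:8] → '{rvi}'.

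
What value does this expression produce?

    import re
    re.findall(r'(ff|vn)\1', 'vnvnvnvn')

['vn', 'vn']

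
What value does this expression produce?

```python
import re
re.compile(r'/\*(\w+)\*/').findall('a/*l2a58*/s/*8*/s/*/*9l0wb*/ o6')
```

Matches: at [1:10] match '/*l2a58*/', group 1 = 'l2a58'; at [11:16] match '/*8*/', group 1 = '8'; at [19:28] match '/*9l0wb*/', group 1 = '9l0wb'.
With a single group, `findall` returns only what that group captured — 3 items.

['l2a58', '8', '9l0wb']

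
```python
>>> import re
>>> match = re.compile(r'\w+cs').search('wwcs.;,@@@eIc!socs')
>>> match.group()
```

This matches one or more of a word character; then the literal 'c', then the literal 's'.
`search` walks the string left to right and returns the first match it finds.
The match spans [0:4] → 'wwcs'.

'wwcs'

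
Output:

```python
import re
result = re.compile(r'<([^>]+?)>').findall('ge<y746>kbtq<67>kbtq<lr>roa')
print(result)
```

One capturing group, so `findall` returns just the captured substring from each match — 3 in all.

['y746', '67', 'lr']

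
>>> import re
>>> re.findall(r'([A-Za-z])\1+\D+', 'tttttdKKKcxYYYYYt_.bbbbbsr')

['t']

`\1` is not a pattern — it's the concrete string captured by group 1, re-applied verbatim.
With a single group, `findall` returns only what that group captured — 1 item.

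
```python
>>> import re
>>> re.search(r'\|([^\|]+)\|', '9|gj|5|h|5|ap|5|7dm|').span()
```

The match spans [1:5] → '|gj|'.

(1, 5)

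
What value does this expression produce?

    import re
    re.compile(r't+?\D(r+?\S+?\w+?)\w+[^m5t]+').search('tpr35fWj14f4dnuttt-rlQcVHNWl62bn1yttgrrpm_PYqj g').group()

This matches one or more of a literal 't' (lazy), then a non-digit; then one or more of the literal 'r' (lazy), then one or more of a non-whitespace character (lazy), then one or more of a word character (lazy) (captured); then one or more of a word character, then one or more of any character except [m5t].
The `?` after the quantifier makes it lazy — it takes as little as possible before letting the rest of the pattern try.
Unlike `match`, `search` isn't anchored — it looks for the pattern anywhere in the string.
The match spans [0:34] → 'tpr35fWj14f4dnuttt-rlQcVHNWl62bn1y'.
Captured: group 1 = 'r35'.

'tpr35fWj14f4dnuttt-rlQcVHNWl62bn1y'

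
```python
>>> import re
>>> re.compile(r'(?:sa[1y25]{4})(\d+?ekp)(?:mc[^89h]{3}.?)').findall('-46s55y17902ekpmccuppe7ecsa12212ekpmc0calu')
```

['2ekp']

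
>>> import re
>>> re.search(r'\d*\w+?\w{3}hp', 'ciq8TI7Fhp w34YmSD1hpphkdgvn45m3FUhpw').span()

The pattern matches zero or more of a digit; then one or more of a word character (lazy), then exactly 3 of a word character, then the literal 'hp'.
Unlike `match`, `search` isn't anchored — it looks for the pattern anywhere in the string.
The match spans [0:10] → 'ciq8TI7Fhp'.

(0, 10)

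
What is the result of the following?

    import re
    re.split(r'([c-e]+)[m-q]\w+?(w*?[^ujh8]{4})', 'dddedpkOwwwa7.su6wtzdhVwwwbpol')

['', 'ddded', 'Owww', 'a7.su6wtzdhVwwwbpol']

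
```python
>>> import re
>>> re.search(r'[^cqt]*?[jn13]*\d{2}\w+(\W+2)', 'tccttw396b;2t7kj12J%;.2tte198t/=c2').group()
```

'w396b;2'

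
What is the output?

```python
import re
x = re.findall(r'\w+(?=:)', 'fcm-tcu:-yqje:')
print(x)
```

The lookaround is zero-width — it requires the adjacent text to match without consuming it, so the asserted text isn't part of the match.
Walking the string: at [4:7] → 'tcu'; at [9:13] → 'yqje'.
With no groups in the pattern, `findall` gives back each whole match — 2 here.

['tcu', 'yqje']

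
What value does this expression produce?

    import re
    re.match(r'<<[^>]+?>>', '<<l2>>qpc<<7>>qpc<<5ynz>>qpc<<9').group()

'<<l2>>'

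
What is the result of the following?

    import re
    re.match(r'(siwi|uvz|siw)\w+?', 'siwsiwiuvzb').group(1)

'siw'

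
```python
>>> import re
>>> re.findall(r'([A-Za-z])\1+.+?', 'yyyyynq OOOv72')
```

['y', 'O']

After group 1 captures some text, `\1` only succeeds where that same text appears again.
Matches: at [0:6] match 'yyyyyn', group 1 = 'y'; at [8:12] match 'OOOv', group 1 = 'O'.
`findall` collects group 1 from each match (2 total).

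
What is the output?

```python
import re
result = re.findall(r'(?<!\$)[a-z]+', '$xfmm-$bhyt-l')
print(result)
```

['fmm', 'hyt', 'l']

The negative lookahead/lookbehind blocks any match where the forbidden context is present.
Walking the string: at [2:5] → 'fmm'; at [8:11] → 'hyt'; at [12:13] → 'l'.
Since nothing is captured, `findall` lists the 3 matched substrings directly.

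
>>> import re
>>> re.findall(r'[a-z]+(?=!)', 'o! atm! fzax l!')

['o', 'atm', 'l']

Lookahead/lookbehind check context without consuming it, so the matched span excludes the asserted characters.
Since nothing is captured, `findall` lists the 3 matched substrings directly.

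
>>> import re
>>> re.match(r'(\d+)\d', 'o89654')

None

`re.match` won't scan ahead — the pattern has to work from the very first character.
Here the pattern fails at index 0, so the call returns None.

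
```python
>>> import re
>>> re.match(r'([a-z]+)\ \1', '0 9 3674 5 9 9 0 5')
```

None

`\1` is not a pattern — it's the concrete string captured by group 1, re-applied verbatim.
`re.match` only tries the pattern at the start of the string.
Here the string doesn't start with a match, so the call returns None.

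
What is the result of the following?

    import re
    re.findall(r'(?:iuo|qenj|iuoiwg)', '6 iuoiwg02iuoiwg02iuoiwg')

Branches in `(...|...)` are attempted left-to-right; the first branch that allows the whole pattern to succeed is taken.
Matches: at [2:5] → 'iuo'; at [10:13] → 'iuo'; at [18:21] → 'iuo'.
`findall` yields the raw match text (3 of them) because the pattern has no groups.

['iuo', 'iuo', 'iuo']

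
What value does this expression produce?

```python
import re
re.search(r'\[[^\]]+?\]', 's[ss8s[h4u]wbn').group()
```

'[ss8s[h4u]'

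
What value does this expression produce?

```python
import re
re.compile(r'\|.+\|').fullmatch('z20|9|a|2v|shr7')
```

None

`fullmatch` succeeds only if the pattern covers the string from start to end.
Here the string isn't matched end-to-end, so the call returns None.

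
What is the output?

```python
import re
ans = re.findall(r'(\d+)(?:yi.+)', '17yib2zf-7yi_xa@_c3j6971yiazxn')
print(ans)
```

Pattern: one or more of a digit (captured); then the literal 'yi', then one or more of any character (non-capturing group).
One capturing group, so `findall` returns just the captured substring from the one match — 1 in all.

['17']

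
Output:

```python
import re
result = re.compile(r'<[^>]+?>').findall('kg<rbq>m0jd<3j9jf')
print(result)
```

['<rbq>']

Scanning left to right: at [2:7] → '<rbq>'.
Since nothing is captured, `findall` lists the 1 matched substring directly.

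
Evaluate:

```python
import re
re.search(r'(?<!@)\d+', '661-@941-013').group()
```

'661'

`(?!…)`/`(?<!…)` only lets a position through if the neighbouring text does NOT match; no characters are consumed.
`re.search` tries every starting position until one works.
The match spans [0:3] → '661'.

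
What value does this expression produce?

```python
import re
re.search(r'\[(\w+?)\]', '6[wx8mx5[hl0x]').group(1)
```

`re.search` tries every starting position until one works.
The match spans [8:14] → '[hl0x]'.
Captured: group 1 = 'hl0x'.

'hl0x'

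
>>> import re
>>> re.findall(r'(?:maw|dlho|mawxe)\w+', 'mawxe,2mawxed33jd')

Scanning left to right: at [0:5] → 'mawxe'; at [7:17] → 'mawxed33jd'.
No capturing groups, so `findall` returns the 2 full match strings.

['mawxe', 'mawxed33jd']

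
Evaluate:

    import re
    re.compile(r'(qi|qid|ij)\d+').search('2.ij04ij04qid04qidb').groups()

Unlike `match`, `search` isn't anchored — it looks for the pattern anywhere in the string.
The match spans [2:6] → 'ij04'.
Captured: group 1 = 'ij'.

('ij',)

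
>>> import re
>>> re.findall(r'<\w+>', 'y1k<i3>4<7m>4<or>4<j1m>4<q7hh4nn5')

No capturing groups, so `findall` returns the 4 full match strings.

['<i3>', '<7m>', '<or>', '<j1m>']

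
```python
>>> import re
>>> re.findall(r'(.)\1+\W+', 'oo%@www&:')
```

['o', 'w']

A backreference is literal: `\1` must see the identical characters the first group matched.
Scanning left to right: at [0:4] match 'oo%@', group 1 = 'o'; at [4:9] match 'www&:', group 1 = 'w'.
Because there's exactly one group, `findall` drops the full match and keeps group 1 from each hit.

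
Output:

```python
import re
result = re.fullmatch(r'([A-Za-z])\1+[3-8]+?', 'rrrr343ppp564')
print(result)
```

None

A backreference is literal: `\1` must see the identical characters the first group matched.
`re.fullmatch` is like wrapping the pattern in `^…$` (in single-line mode).
Here there's no way to consume every character, so the call returns None.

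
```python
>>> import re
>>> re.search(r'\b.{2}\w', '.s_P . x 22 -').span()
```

This matches a word boundary (`\b`, zero-width); then exactly 2 of any character; then a word character.
`re.search` scans for the first position where the pattern succeeds.
The match spans [1:4] → 's_P'.

(1, 4)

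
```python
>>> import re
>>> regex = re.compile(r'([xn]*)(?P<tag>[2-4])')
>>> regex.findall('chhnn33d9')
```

The pattern matches zero or more of one of [xn] (captured); then a character in [2-4] (captured as 'tag').
Matches: at [3:6] match 'nn3', groups = ('nn', '3'); at [6:7] match '3', groups = ('', '3').
Multiple groups make `findall` return tuples — one 2-tuple for each match.

[('nn', '3'), ('', '3')]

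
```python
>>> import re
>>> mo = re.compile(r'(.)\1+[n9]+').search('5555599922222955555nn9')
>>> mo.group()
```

A backreference is literal: `\1` must see the identical characters the first group matched.
The match spans [0:8] → '55555999'.

'55555999'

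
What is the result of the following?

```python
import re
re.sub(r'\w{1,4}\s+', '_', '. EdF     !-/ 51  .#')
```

Each match is replaced by '_'.

'. _!-/ _.#'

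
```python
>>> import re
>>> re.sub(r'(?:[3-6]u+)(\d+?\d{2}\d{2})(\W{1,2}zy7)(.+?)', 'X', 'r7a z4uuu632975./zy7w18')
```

'r7a zX18'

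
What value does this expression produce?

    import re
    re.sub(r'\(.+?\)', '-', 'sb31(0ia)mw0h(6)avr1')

The `?` after the quantifier makes it lazy — it takes as little as possible before letting the rest of the pattern try.
Every occurrence is swapped for '-'.

'sb31-mw0h-avr1'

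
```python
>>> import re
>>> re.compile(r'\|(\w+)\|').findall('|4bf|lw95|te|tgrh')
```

One capturing group, so `findall` returns just the captured substring from each match — 2 in all.

['4bf', 'te']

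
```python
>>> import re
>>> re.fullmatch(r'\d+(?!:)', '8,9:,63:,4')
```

The negative lookahead/lookbehind blocks any match where the forbidden context is present.
For `fullmatch`, every character of the input must be accounted for by the pattern.
Here there's no way to consume every character, so the call returns None.

None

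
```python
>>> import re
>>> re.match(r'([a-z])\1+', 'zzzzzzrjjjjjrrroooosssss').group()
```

A backreference is literal: `\1` must see the identical characters the first group matched.
`re.match` only tries the pattern at the start of the string.
The match spans [0:6] → 'zzzzzz'.
Captured: group 1 = 'z'.

'zzzzzz'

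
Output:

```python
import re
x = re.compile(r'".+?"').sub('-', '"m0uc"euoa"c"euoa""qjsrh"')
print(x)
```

Matches: at [0:6] → '"m0uc"'; at [10:13] → '"c"'; at [17:25] → '""qjsrh"'.
`sub` substitutes '-' at each match site.

-euoa-euoa-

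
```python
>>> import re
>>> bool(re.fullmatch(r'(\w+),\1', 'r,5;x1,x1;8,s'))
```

`\1` is not a pattern — it's the concrete string captured by group 1, re-applied verbatim.
`fullmatch` succeeds only if the pattern covers the string from start to end.
Here there's no way to consume every character, so the call returns None, and `bool(None)` is False.

False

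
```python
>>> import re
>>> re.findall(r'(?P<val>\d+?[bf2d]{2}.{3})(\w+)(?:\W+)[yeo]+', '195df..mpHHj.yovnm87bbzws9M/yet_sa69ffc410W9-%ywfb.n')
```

Pattern: one or more of a digit (lazy), then exactly 2 of one of [bf2d], then exactly 3 of any character (captured as 'val'); then one or more of a word character (captured); then one or more of a non-word character (non-capturing group); then one or more of one of [yeo].
Multiple groups make `findall` return tuples — one 2-tuple for each match.

[('195df..m', 'pHHj'), ('87bbzws', '9M'), ('69ffc41', '0W9')]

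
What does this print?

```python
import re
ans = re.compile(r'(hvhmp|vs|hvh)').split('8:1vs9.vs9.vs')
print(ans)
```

['8:1', 'vs', '9.', 'vs', '9.', 'vs', '']

Matches to split on: at [3:5] → 'vs'; at [7:9] → 'vs'; at [11:13] → 'vs'.
Because the pattern has a capturing group, `split` also inserts each captured text between the pieces.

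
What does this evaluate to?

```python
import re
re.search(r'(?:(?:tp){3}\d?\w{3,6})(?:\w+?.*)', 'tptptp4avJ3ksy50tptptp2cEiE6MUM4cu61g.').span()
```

(0, 38)

The pattern matches the literal 'tp' repeated 3 times, then optionally a digit, then 3 to 6 of a word character (non-capturing group); then one or more of a word character (lazy), then zero or more of any character (non-capturing group).
`re.search` scans for the first position where the pattern succeeds.
The match spans [0:38] → 'tptptp4avJ3ksy50tptptp2cEiE6MUM4cu61g.'.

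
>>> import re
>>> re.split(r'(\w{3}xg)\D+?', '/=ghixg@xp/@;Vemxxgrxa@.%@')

['/=', 'ghixg', 'xp/@;V', 'emxxg', 'xa@.%@']

The pattern matches exactly 3 of a word character, then the literal 'xg' (captured); then one or more of a non-digit (lazy).
Matches to split on: at [2:8] → 'ghixg@'; at [14:20] → 'emxxgr'.
Because the pattern has a capturing group, `split` also inserts each captured text between the pieces.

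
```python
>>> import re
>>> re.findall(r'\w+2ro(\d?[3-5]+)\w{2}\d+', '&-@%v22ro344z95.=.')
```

With a single group, `findall` returns only what that group captured — 1 item.

['344']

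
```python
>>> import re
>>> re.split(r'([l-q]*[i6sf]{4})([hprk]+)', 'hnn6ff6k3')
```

['h', 'nn6ff6', 'k', '3']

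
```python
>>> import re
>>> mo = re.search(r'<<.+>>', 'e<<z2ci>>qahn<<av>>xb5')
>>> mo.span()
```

`search` walks the string left to right and returns the first match it finds.
The match spans [1:19] → '<<z2ci>>qahn<<av>>'.

(1, 19)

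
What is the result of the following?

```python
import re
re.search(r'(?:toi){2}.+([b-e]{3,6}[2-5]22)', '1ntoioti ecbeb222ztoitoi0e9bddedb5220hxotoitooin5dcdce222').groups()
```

('dce222',)

The pattern matches the literal 'toi' repeated 2 times, then one or more of any character; then 3 to 6 of a character in [b-e], then a character in [2-5], then the literal '22' (captured).
`search` walks the string left to right and returns the first match it finds.
The match spans [18:57] → 'toitoi0e9bddedb5220hxotoitooin5dcdce222'.
Captured: group 1 = 'dce222'.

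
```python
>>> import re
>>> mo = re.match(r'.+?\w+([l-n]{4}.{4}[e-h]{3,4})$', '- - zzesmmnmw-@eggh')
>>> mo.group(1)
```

'mmnmw-@eggh'

Pattern: one or more of any character (lazy), then one or more of a word character; then exactly 4 of a character in [l-n], then exactly 4 of any character, then 3 to 4 of a character in [e-h] (captured); then anchored at the end.
`re.match` only tries the pattern at the start of the string.
The match spans [0:19] → '- - zzesmmnmw-@eggh'.
Captured: group 1 = 'mmnmw-@eggh'.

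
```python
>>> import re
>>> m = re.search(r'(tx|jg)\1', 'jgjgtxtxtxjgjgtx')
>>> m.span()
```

(0, 4)

After group 1 captures some text, `\1` only succeeds where that same text appears again.
`search` walks the string left to right and returns the first match it finds.
The match spans [0:4] → 'jgjg'.
Captured: group 1 = 'jg'.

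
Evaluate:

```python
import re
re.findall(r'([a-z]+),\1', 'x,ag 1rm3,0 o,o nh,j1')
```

After group 1 captures some text, `\1` only succeeds where that same text appears again.
Scanning left to right: at [12:15] match 'o,o', group 1 = 'o'.
Because there's exactly one group, `findall` drops the full match and keeps group 1 from the one hit.

['o']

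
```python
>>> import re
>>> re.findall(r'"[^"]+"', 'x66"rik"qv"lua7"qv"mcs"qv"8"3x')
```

['"rik"', '"lua7"', '"mcs"', '"8"']

Matches: at [3:8] → '"rik"'; at [10:16] → '"lua7"'; at [18:23] → '"mcs"'; at [25:28] → '"8"'.
With no groups in the pattern, `findall` gives back each whole match — 4 here.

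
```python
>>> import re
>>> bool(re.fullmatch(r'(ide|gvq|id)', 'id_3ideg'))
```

False

`re.fullmatch` is like wrapping the pattern in `^…$` (in single-line mode).
Here the pattern can't cover the whole string, so the call returns None, and `bool(None)` is False.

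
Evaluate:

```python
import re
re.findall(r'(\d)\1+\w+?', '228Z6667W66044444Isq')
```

After group 1 captures some text, `\1` only succeeds where that same text appears again.
Walking the string: at [0:3] match '228', group 1 = '2'; at [4:8] match '6667', group 1 = '6'; at [9:12] match '660', group 1 = '6'; at [12:18] match '44444I', group 1 = '4'.
With a single group, `findall` returns only what that group captured — 4 items.

['2', '6', '6', '4']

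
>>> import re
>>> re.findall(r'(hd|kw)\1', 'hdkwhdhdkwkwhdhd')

The backreference `\1` re-matches whatever the first group consumed, character for character.
Matches: at [4:8] match 'hdhd', group 1 = 'hd'; at [8:12] match 'kwkw', group 1 = 'kw'; at [12:16] match 'hdhd', group 1 = 'hd'.
With a single group, `findall` returns only what that group captured — 3 items.

['hd', 'kw', 'hd']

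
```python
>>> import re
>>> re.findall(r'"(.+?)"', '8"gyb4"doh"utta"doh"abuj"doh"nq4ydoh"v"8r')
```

A non-greedy quantifier consumes as few characters as it can — just enough that the remainder of the pattern still matches from where it stops; whatever follows it matches normally.
Matches: at [1:7] match '"gyb4"', group 1 = 'gyb4'; at [10:16] match '"utta"', group 1 = 'utta'; at [19:25] match '"abuj"', group 1 = 'abuj'; at [28:37] match '"nq4ydoh"', group 1 = 'nq4ydoh'.
One capturing group, so `findall` returns just the captured substring from each match — 4 in all.

['gyb4', 'utta', 'abuj', 'nq4ydoh']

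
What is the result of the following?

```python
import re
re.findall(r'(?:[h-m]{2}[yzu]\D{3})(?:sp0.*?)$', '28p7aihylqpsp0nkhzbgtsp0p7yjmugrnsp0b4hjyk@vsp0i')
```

['ihylqpsp0nkhzbgtsp0p7yjmugrnsp0b4hjyk@vsp0i']

The pattern matches exactly 2 of a character in [h-m], then one of [yzu], then exactly 3 of a non-digit (non-capturing group); then the literal 'sp0', then zero or more of any character (lazy) (non-capturing group); then anchored at the end.
Since nothing is captured, `findall` lists the 1 matched substring directly.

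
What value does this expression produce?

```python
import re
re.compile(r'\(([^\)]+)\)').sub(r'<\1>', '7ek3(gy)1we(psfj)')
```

'7ek3<gy>1we<psfj>'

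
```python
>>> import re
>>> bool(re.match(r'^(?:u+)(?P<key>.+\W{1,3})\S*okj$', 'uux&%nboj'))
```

`re.match` only tries the pattern at the start of the string.
Here position 0 doesn't satisfy it, so the call returns None, and `bool(None)` is False.

False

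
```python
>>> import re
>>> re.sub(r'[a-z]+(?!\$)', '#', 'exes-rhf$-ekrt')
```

'#-#f$-#'

A negative assertion filters positions out without eating any characters.
Matches: at [0:4] → 'exes'; at [5:7] → 'rh'; at [10:14] → 'ekrt'.
Each match is replaced by '#'.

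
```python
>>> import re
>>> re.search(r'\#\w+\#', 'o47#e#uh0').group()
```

'#e#'

`re.search` scans for the first position where the pattern succeeds.
The match spans [3:6] → '#e#'.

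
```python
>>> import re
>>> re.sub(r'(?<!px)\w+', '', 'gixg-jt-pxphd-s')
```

'---'

A negative assertion filters positions out without eating any characters.
Every occurrence is swapped for ''.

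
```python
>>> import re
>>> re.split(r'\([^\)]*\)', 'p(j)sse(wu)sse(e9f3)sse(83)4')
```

Each match becomes a cut point; 5 segments remain.

['p', 'sse', 'sse', 'sse', '4']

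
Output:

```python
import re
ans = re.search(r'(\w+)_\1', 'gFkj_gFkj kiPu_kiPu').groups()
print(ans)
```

('gFkj',)

The match spans [0:9] → 'gFkj_gFkj'.
Captured: group 1 = 'gFkj'.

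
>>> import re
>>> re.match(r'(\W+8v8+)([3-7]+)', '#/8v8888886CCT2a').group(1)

This matches one or more of a non-word character, then the literal '8v', then one or more of the literal '8' (captured); then one or more of a character in [3-7] (captured).
With `match`, the pattern is implicitly anchored at the beginning.
The match spans [0:11] → '#/8v8888886'.
Captured: group 1 = '#/8v888888', group 2 = '6'.

'#/8v888888'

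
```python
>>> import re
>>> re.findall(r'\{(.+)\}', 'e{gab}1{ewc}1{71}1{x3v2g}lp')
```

['gab}1{ewc}1{71}1{x3v2g']

Scanning left to right: at [1:25] match '{gab}1{ewc}1{71}1{x3v2g}', group 1 = 'gab}1{ewc}1{71}1{x3v2g'.
One capturing group, so `findall` returns just the captured substring from the one match — 1 in all.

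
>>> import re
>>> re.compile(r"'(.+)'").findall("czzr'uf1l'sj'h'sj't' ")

Walking the string: at [4:20] match "'uf1l'sj'h'sj't'", group 1 = "uf1l'sj'h'sj't".
With a single group, `findall` returns only what that group captured — 1 item.

["uf1l'sj'h'sj't"]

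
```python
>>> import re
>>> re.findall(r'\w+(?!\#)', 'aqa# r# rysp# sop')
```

['aq', 'rys', 'sop']

Because the assertion is negative and zero-width, positions next to the forbidden text are skipped.
No capturing groups, so `findall` returns the 3 full match strings.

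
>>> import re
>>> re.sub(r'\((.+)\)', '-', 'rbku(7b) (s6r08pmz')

Matches: at [4:8] → '(7b)'.
Each match is replaced by '-'.

'rbku- (s6r08pmz'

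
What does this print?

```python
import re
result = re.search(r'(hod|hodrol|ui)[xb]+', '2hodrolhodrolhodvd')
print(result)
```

`re.search` tries every starting position until one works.
Here nothing in the string fits, so the call returns None.

None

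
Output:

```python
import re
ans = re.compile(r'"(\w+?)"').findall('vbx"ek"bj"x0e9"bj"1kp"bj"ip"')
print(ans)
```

['ek', 'x0e9', '1kp', 'ip']

`findall` collects group 1 from each match (4 total).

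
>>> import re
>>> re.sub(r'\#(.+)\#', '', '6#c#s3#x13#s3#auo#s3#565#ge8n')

Matches: at [1:25] → '#c#s3#x13#s3#auo#s3#565#'.
`sub` substitutes '' at each match site.

'6ge8n'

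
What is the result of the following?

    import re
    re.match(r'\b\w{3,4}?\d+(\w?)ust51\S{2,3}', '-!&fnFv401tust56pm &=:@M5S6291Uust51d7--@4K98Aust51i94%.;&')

`re.match` won't scan ahead — the pattern has to work from the very first character.
Here the string doesn't start with a match, so the call returns None.

None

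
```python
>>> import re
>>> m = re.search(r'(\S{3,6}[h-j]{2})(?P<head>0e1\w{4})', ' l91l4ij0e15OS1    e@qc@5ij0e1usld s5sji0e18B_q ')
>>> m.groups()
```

The match spans [1:15] → 'l91l4ij0e15OS1'.
Captured: group 1 = 'l91l4ij', group 2 = '0e15OS1'.

('l91l4ij', '0e15OS1')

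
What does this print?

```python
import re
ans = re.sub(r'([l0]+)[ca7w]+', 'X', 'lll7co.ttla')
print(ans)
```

Xo.ttX

Pattern: one or more of one of [l0] (captured); then one or more of one of [ca7w].
Matches: at [0:5] → 'lll7c'; at [9:11] → 'la'.
Each match is replaced by 'X'.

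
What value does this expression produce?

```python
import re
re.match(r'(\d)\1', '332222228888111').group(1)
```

The match spans [0:2] → '33'.
Captured: group 1 = '3'.

'3'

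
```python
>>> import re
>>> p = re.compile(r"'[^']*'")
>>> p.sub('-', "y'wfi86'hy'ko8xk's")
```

'y-hy-s'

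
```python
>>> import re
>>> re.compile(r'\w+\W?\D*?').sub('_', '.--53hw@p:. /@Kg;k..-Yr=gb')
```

'.--__. /@__.-__'

A non-greedy quantifier consumes as few characters as it can — just enough that the remainder of the pattern still matches from where it stops; whatever follows it matches normally.
`sub` substitutes '_' at each match site.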